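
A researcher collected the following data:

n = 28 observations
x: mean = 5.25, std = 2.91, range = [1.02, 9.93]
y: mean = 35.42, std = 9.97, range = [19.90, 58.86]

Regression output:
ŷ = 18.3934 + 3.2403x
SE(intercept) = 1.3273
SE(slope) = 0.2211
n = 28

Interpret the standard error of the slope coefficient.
The slope 3.2403 is pinned down to within about ±0.2211 (one SE) by these data — relative uncertainty 6.8%, i.e. precise.

SE(β̂₁) = s / √Sxx, where s is the residual standard deviation and Sxx = Σ(x − x̄)². It is the yardstick for how far β̂₁ = 3.2403 could plausibly be from the true slope.

Relative precision:
- SE / |β̂₁| = 0.2211 / 3.2403 = 6.8%
- Rule of thumb (under 20%: precise; 20% to under 50%: moderately precise; 50% or more: imprecise) → precise

Link to interval estimation: a confidence interval for β₁ is β̂₁ ± t* × 0.2211, so SE sets the half-width per unit of t*.

What drives SE(β̂₁): wider spread of x values → smaller SE; more residual scatter → larger SE; larger n (here n = 28) → smaller SE.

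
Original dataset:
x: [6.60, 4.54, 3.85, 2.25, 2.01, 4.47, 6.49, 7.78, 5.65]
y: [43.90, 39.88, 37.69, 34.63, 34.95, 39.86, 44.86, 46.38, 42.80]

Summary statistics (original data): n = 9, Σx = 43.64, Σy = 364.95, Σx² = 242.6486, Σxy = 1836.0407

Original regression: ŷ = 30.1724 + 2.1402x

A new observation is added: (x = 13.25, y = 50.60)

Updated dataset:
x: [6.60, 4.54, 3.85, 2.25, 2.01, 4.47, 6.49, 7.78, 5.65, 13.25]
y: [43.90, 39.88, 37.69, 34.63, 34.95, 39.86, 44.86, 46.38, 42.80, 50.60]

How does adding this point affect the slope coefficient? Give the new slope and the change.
The slope changes from 2.1402 to 1.5061 (change of -0.6341, or -29.6%).

x = 13.25 lies well outside the original x-range [2.01, 7.78] (x̄ ≈ 4.85), so this observation has high leverage and can move the slope substantially.

Step 1: Update the sums with the new point (n goes from 9 to 10)
Σx  = 43.64 + 13.25 = 56.89
Σy  = 364.95 + 50.60 = 415.55
Σx² = 242.6486 + 13.25² = 242.6486 + 175.5625 = 418.2111
Σxy = 1836.0407 + 13.25×50.60 = 1836.0407 + 670.4500 = 2506.4907

Step 2: Recompute the slope with b₁ = (nΣxy − ΣxΣy) / (nΣx² − (Σx)²)
Numerator   = 10×2506.4907 − 56.89×415.55 = 25064.9070 − 23640.6395 = 1424.2675
Denominator = 10×418.2111 − 56.89² = 4182.1110 − 3236.4721 = 945.6389
b₁(new) = 1424.2675 / 945.6389 = 1.5061

(Same formula on the original sums: (9×1836.0407 − 43.64×364.95) / (9×242.6486 − 43.64²) = 597.9483 / 279.3878 = 2.1402, matching the given fit.)

Step 3: Change in slope
Δβ₁ = 1.5061 − 2.1402 = -0.6341
Relative change = -0.6341 / 2.1402 × 100% = -29.6%
→ the slope decreases when the point is added.

A high-leverage point only changes the slope if it is off the original line; here y = 50.60 is below the original trend, so the slope decreases.
In practice: examine leverage (hᵢ) and Cook's distance rather than deleting it automatically; investigate whether it comes from the same population as the rest of the sample.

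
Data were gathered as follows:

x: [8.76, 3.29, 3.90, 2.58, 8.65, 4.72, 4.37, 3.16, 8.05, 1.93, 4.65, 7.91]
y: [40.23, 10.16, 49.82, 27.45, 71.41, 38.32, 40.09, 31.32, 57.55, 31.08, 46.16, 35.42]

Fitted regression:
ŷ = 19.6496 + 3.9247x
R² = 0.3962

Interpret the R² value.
About 39.62% of the variability in y is accounted for by the regression on x (R² = 0.3962) — a moderate linear fit.

R² = 1 − SS_res/SS_tot compares the residual scatter to the total scatter of y about its mean.

Here R² = 0.3962:
- Explained: 39.62% of the variation in y
- Unexplained (residual): 100% − 39.62% = 60.38%
- Rule of thumb (below 0.3 weak; 0.3 to below 0.7 moderate; 0.7 and above strong) → moderate

Note: R² says nothing about causation, and a high R² does not by itself mean the linear form is appropriate — check the residuals.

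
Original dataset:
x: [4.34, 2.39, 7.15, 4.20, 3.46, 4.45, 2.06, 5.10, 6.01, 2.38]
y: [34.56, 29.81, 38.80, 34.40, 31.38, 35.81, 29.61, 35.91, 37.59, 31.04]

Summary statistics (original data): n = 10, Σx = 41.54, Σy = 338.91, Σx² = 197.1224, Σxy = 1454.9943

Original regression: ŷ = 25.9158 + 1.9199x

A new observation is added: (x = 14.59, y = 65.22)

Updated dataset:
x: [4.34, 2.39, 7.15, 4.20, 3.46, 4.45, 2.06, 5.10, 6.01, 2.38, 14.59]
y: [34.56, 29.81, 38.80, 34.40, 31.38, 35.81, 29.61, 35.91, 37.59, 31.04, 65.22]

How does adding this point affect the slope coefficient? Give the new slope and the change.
New slope β₁ = 2.7869 versus 1.9199 before: a change of +0.8670 (+45.2%).

The new point has HIGH LEVERAGE: x = 14.59 is far from the original mean x̄ = 41.54/10 ≈ 4.15 (original range [2.06, 7.15]).

Step 1: Update the sums with the new point (n goes from 10 to 11)
Σx  = 41.54 + 14.59 = 56.13
Σy  = 338.91 + 65.22 = 404.13
Σx² = 197.1224 + 14.59² = 197.1224 + 212.8681 = 409.9905
Σxy = 1454.9943 + 14.59×65.22 = 1454.9943 + 951.5598 = 2406.5541

Step 2: Recompute the slope with b₁ = (nΣxy − ΣxΣy) / (nΣx² − (Σx)²)
Numerator   = 11×2406.5541 − 56.13×404.13 = 26472.0951 − 22683.8169 = 3788.2782
Denominator = 11×409.9905 − 56.13² = 4509.8955 − 3150.5769 = 1359.3186
b₁(new) = 3788.2782 / 1359.3186 = 2.7869

(Same formula on the original sums: (10×1454.9943 − 41.54×338.91) / (10×197.1224 − 41.54²) = 471.6216 / 245.6524 = 1.9199, matching the given fit.)

Step 3: Change in slope
Δβ₁ = 2.7869 − 1.9199 = +0.8670
Relative change = +0.8670 / 1.9199 × 100% = +45.2%
→ the slope increases when the point is added.

Because the point sits above the extension of the original line at a high-leverage x, it tilts the fit up.
In practice: investigate whether it comes from the same population as the rest of the sample; check such a point for data-entry or measurement error.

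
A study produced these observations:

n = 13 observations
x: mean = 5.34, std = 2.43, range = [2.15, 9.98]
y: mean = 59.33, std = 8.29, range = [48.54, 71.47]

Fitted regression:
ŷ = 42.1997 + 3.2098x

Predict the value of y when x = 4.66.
ŷ = 57.1574

Plug x = 4.66 into the fitted line:

ŷ = 42.1997 + 3.2098 × 4.66
ŷ = 42.1997 + 14.9577
ŷ = 57.1574

This is a point prediction; actual observations scatter around it by roughly the residual standard deviation.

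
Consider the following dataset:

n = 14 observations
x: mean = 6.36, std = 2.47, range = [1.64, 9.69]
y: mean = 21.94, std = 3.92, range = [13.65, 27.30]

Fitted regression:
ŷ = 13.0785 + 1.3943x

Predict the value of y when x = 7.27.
ŷ = 23.2151

Plug x = 7.27 into the fitted line:

ŷ = 13.0785 + 1.3943 × 7.27
ŷ = 13.0785 + 10.1366
ŷ = 23.2151

This is a point prediction; actual observations scatter around it by roughly the residual standard deviation.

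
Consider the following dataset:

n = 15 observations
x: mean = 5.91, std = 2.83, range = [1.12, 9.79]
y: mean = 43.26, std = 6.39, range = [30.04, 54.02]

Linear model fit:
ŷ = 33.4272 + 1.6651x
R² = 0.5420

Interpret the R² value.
R² = 0.5420 means 54.20% of the variation in y is explained by the linear relationship with x. This indicates a moderate fit.

R² (coefficient of determination) measures the proportion of variance in y explained by the regression model.

Here R² = 0.5420:
- Explained: 54.20% of the variation in y
- Unexplained (residual): 100% − 54.20% = 45.80%
- Rule of thumb (below 0.3 weak; 0.3 to below 0.7 moderate; 0.7 and above strong) → moderate

Note: R² says nothing about causation, and a high R² does not by itself mean the linear form is appropriate — check the residuals.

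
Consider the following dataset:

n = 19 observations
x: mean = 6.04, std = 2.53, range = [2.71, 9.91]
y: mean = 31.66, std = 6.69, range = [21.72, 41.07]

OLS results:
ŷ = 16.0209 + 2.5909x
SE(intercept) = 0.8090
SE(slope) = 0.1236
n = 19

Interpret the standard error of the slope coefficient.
The slope 2.5909 is pinned down to within about ±0.1236 (one SE) by these data — relative uncertainty 4.8%, i.e. precise.

SE(β̂₁) = s / √Sxx, where s is the residual standard deviation and Sxx = Σ(x − x̄)². It is the yardstick for how far β̂₁ = 2.5909 could plausibly be from the true slope.

Relative precision:
- SE / |β̂₁| = 0.1236 / 2.5909 = 4.8%
- Rule of thumb (under 20%: precise; 20% to under 50%: moderately precise; 50% or more: imprecise) → precise

Link to the t-test: t = β̂₁ / SE(β̂₁) = 2.5909 / 0.1236 = 20.9620, the statistic for H₀: β₁ = 0.

What drives SE(β̂₁): more residual scatter → larger SE.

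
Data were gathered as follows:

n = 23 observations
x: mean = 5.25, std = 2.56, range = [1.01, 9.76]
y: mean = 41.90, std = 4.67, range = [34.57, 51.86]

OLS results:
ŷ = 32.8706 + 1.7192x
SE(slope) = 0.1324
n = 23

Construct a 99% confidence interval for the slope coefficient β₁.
The 99% CI for β₁ is (1.3443, 2.0941)

Confidence interval for the slope:

The 99% CI for β₁ is: β̂₁ ± t*(α/2, n-2) × SE(β̂₁)

Step 1: Find critical t-value
- Confidence level = 0.99
- Degrees of freedom = n - 2 = 23 - 2 = 21
- t*(α/2, 21) = 2.8314

Step 2: Calculate margin of error
Margin = 2.8314 × 0.1324 = 0.3749

Step 3: Construct interval
CI = 1.7192 ± 0.3749
CI = (1.3443, 2.0941)

Interpretation: each one-unit increase in x is associated with a change in mean y of between 1.3443 and 2.0941, with 99% confidence.
Both endpoints are positive, so the data support a genuinely positive slope at this confidence level.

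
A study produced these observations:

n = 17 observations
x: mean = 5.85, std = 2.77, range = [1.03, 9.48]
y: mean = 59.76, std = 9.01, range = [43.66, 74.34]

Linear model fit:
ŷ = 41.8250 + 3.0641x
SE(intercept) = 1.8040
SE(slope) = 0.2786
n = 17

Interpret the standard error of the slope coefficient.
SE(β̂₁) = 0.2786 is the estimated standard deviation of the slope estimate across repeated samples; relative to β̂₁ = 3.0641 that is 9.1%, a precise estimate.

What SE measures:
- The standard error quantifies the sampling variability of the coefficient estimate
- It is the estimated standard deviation of β̂₁ across hypothetical repeated samples of the same size
- Smaller SE → more precise estimate

Relative precision:
- SE / |β̂₁| = 0.2786 / 3.0641 = 9.1%
- Rule of thumb (under 20%: precise; 20% to under 50%: moderately precise; 50% or more: imprecise) → precise

Link to interval estimation: a confidence interval for β₁ is β̂₁ ± t* × 0.2786, so SE sets the half-width per unit of t*.

What drives SE(β̂₁): more residual scatter → larger SE; wider spread of x values → smaller SE.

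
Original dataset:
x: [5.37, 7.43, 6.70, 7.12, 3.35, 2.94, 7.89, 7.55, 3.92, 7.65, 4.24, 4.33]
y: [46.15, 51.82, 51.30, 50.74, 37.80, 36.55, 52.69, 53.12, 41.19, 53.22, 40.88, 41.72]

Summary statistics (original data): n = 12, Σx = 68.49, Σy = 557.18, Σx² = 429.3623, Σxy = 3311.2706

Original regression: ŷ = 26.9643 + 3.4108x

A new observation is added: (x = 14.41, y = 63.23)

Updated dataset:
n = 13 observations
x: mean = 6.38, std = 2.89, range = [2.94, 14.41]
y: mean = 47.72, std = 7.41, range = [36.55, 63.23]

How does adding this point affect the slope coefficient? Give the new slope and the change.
New slope β₁ = 2.4557 versus 3.4108 before: a change of -0.9551 (-28.0%).

x = 14.41 lies well outside the original x-range [2.94, 7.89] (x̄ ≈ 5.71), so this observation has high leverage and can move the slope substantially.

Step 1: Update the sums with the new point (n goes from 12 to 13)
Σx  = 68.49 + 14.41 = 82.90
Σy  = 557.18 + 63.23 = 620.41
Σx² = 429.3623 + 14.41² = 429.3623 + 207.6481 = 637.0104
Σxy = 3311.2706 + 14.41×63.23 = 3311.2706 + 911.1443 = 4222.4149

Step 2: Recompute the slope with b₁ = (nΣxy − ΣxΣy) / (nΣx² − (Σx)²)
Numerator   = 13×4222.4149 − 82.90×620.41 = 54891.3937 − 51431.9890 = 3459.4047
Denominator = 13×637.0104 − 82.90² = 8281.1352 − 6872.4100 = 1408.7252
b₁(new) = 3459.4047 / 1408.7252 = 2.4557

(Same formula on the original sums: (12×3311.2706 − 68.49×557.18) / (12×429.3623 − 68.49²) = 1573.9890 / 461.4675 = 3.4108, matching the given fit.)

Step 3: Change in slope
Δβ₁ = 2.4557 − 3.4108 = -0.9551
Relative change = -0.9551 / 3.4108 × 100% = -28.0%
→ the slope decreases when the point is added.

A high-leverage point only changes the slope if it is off the original line; here y = 63.23 is below the original trend, so the slope decreases.
In practice: refit with and without it and report both if conclusions differ.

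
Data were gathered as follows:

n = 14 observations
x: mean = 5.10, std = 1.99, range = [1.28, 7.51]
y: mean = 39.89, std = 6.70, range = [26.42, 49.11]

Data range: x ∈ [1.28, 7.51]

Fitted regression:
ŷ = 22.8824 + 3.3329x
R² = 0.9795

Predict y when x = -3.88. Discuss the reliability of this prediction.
The equation gives ŷ = 9.9507; however x = -3.88 is 5.16 units below the observed range, so this extrapolated value should not be trusted.

Prediction calculation:
ŷ = 22.8824 + 3.3329 × (-3.88)
ŷ = 9.9507

Reliability:
- Data range: x ∈ [1.28, 7.51]
- Prediction point: x = -3.88 is 5.16 units below the observed range → this is EXTRAPOLATION, not interpolation

Why that matters here:
- There are no observations near this x to validate the fitted line there
- The linear relationship may not hold outside the observed range

The R² = 0.9795 only validates the fit within [1.28, 7.51]; treat ŷ = 9.9507 with caution.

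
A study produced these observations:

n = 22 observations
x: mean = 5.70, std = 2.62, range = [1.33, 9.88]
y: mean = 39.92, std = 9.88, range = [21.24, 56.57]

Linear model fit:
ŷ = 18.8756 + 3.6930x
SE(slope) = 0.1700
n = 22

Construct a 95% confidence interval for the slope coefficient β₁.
The 95% CI for β₁ is (3.3384, 4.0476)

Confidence interval for the slope:

The 95% CI for β₁ is: β̂₁ ± t*(α/2, n-2) × SE(β̂₁)

Step 1: Find critical t-value
- Confidence level = 0.95
- Degrees of freedom = n - 2 = 22 - 2 = 20
- t*(α/2, 20) = 2.0860

Step 2: Calculate margin of error
Margin = 2.0860 × 0.1700 = 0.3546

Step 3: Construct interval
CI = 3.6930 ± 0.3546
CI = (3.3384, 4.0476)

Interpretation: each one-unit increase in x is associated with a change in mean y of between 3.3384 and 4.0476, with 95% confidence.
Both endpoints are positive, so the data support a genuinely positive slope at this confidence level.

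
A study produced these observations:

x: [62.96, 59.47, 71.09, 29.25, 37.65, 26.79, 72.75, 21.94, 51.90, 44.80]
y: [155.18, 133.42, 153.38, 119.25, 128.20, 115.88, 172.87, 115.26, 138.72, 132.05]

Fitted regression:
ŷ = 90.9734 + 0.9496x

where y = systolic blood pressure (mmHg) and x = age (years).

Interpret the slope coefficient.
An increase of one year in age is associated with a 0.9496 mmHg increase in predicted blood pressure.

The slope coefficient β₁ = 0.9496 represents the marginal effect of age on blood pressure.

Interpretation:
- Age up by 1 year → predicted blood pressure increases by 0.9496 mmHg
- This is a linear approximation: the same per-unit change is assumed across the whole observed x range
- The slope describes association in these data, not necessarily a causal effect

(β₀ = 90.9734 is the fitted value at x = 0 and is not part of the slope interpretation.)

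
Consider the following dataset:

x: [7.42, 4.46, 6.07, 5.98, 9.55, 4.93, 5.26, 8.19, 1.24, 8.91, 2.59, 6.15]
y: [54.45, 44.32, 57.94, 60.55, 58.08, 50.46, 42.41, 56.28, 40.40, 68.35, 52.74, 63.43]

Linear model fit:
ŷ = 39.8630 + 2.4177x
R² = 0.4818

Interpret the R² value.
R² = 0.4818 means 48.18% of the variation in y is explained by the linear relationship with x. This indicates a moderate fit.

The coefficient of determination R² is the fraction of the total variation in y that the fitted line accounts for.

Here R² = 0.4818:
- Explained: 48.18% of the variation in y
- Unexplained (residual): 100% − 48.18% = 51.82%
- Rule of thumb (below 0.3 weak; 0.3 to below 0.7 moderate; 0.7 and above strong) → moderate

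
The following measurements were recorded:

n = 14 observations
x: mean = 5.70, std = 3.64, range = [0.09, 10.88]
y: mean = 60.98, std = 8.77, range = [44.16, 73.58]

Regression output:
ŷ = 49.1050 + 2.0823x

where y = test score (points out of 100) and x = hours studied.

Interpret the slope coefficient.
For each additional hour of study time, predicted test score increases by approximately 2.0823 points.

The slope coefficient β₁ = 2.0823 represents the marginal effect of study time on test score.

Interpretation:
- Study time up by 1 hour → predicted test score increases by 2.0823 points
- This is a linear approximation: the same per-unit change is assumed across the whole observed x range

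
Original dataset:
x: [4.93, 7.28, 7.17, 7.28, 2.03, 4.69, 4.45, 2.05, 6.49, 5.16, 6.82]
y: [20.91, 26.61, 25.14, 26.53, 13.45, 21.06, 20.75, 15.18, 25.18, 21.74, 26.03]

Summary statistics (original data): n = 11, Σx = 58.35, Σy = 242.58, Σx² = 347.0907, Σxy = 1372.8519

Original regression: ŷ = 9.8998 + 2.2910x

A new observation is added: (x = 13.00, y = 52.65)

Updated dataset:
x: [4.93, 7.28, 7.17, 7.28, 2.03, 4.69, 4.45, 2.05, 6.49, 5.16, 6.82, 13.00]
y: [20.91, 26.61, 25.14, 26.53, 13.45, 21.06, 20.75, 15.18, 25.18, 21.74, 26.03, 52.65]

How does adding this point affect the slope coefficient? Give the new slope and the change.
The slope changes from 2.2910 to 3.2868 (change of +0.9958, or +43.5%).

x = 13.00 lies well outside the original x-range [2.03, 7.28] (x̄ ≈ 5.30), so this observation has high leverage and can move the slope substantially.

Step 1: Update the sums with the new point (n goes from 11 to 12)
Σx  = 58.35 + 13.00 = 71.35
Σy  = 242.58 + 52.65 = 295.23
Σx² = 347.0907 + 13.00² = 347.0907 + 169.0000 = 516.0907
Σxy = 1372.8519 + 13.00×52.65 = 1372.8519 + 684.4500 = 2057.3019

Step 2: Recompute the slope with b₁ = (nΣxy − ΣxΣy) / (nΣx² − (Σx)²)
Numerator   = 12×2057.3019 − 71.35×295.23 = 24687.6228 − 21064.6605 = 3622.9623
Denominator = 12×516.0907 − 71.35² = 6193.0884 − 5090.8225 = 1102.2659
b₁(new) = 3622.9623 / 1102.2659 = 3.2868

(Same formula on the original sums: (11×1372.8519 − 58.35×242.58) / (11×347.0907 − 58.35²) = 946.8279 / 413.2752 = 2.2910, matching the given fit.)

Step 3: Change in slope
Δβ₁ = 3.2868 − 2.2910 = +0.9958
Relative change = +0.9958 / 2.2910 × 100% = +43.5%
→ the slope increases when the point is added.

Because the point sits above the extension of the original line at a high-leverage x, it tilts the fit up.
In practice: investigate whether it comes from the same population as the rest of the sample; check such a point for data-entry or measurement error.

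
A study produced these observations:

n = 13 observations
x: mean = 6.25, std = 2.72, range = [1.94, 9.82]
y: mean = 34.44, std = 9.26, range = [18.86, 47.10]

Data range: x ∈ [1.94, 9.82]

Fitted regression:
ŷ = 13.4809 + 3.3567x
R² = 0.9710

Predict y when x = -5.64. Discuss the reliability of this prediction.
The equation gives ŷ = -5.4509; however x = -5.64 is 7.58 units below the observed range, so this extrapolated value should not be trusted.

Prediction calculation:
ŷ = 13.4809 + 3.3567 × (-5.64)
ŷ = -5.4509

Reliability:
- Data range: x ∈ [1.94, 9.82]
- Prediction point: x = -5.64 is 7.58 units below the observed range → this is EXTRAPOLATION, not interpolation

Why that matters here:
- The standard error of prediction grows with (x − x̄)², and x = -5.64 is far from x̄ = 6.25
- The linear relationship may not hold outside the observed range

Report the number if required, but flag clearly that it is an extrapolation.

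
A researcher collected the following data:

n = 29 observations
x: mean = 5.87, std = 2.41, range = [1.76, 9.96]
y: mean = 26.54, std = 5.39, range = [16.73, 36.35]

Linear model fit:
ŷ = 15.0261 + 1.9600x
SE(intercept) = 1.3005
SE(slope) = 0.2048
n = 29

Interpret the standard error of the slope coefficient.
SE(slope) = 0.2048 measures the uncertainty in the estimated slope. The coefficient is estimated precisely (SE/|β̂₁| = 10.4%).

SE(β̂₁) = 0.2048 says: if we drew many samples of n = 29 from the same population and refit each time, the fitted slopes would scatter with a standard deviation of roughly 0.2048 around the true β₁.

Relative precision:
- SE / |β̂₁| = 0.2048 / 1.9600 = 10.4%
- Rule of thumb (under 20%: precise; 20% to under 50%: moderately precise; 50% or more: imprecise) → precise

Link to the t-test: t = β̂₁ / SE(β̂₁) = 1.9600 / 0.2048 = 9.5703, the statistic for H₀: β₁ = 0.

What drives SE(β̂₁): wider spread of x values → smaller SE; more residual scatter → larger SE; larger n (here n = 29) → smaller SE.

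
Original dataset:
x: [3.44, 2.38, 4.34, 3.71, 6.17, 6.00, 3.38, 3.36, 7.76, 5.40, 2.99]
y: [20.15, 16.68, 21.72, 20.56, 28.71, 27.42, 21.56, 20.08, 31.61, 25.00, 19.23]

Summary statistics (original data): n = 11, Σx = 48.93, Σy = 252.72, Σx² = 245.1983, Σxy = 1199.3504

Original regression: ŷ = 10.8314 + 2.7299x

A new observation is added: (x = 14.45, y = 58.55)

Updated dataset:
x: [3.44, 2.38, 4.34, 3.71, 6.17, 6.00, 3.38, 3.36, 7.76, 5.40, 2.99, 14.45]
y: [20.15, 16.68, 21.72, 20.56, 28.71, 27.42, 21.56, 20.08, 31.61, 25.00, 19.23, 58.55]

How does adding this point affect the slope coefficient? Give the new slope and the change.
New slope β₁ = 3.3659 versus 2.7299 before: a change of +0.6360 (+23.3%).

The new point has HIGH LEVERAGE: x = 14.45 is far from the original mean x̄ = 48.93/11 ≈ 4.45 (original range [2.38, 7.76]).

Step 1: Update the sums with the new point (n goes from 11 to 12)
Σx  = 48.93 + 14.45 = 63.38
Σy  = 252.72 + 58.55 = 311.27
Σx² = 245.1983 + 14.45² = 245.1983 + 208.8025 = 454.0008
Σxy = 1199.3504 + 14.45×58.55 = 1199.3504 + 846.0475 = 2045.3979

Step 2: Recompute the slope with b₁ = (nΣxy − ΣxΣy) / (nΣx² − (Σx)²)
Numerator   = 12×2045.3979 − 63.38×311.27 = 24544.7748 − 19728.2926 = 4816.4822
Denominator = 12×454.0008 − 63.38² = 5448.0096 − 4017.0244 = 1430.9852
b₁(new) = 4816.4822 / 1430.9852 = 3.3659

(Same formula on the original sums: (11×1199.3504 − 48.93×252.72) / (11×245.1983 − 48.93²) = 827.2648 / 303.0364 = 2.7299, matching the given fit.)

Step 3: Change in slope
Δβ₁ = 3.3659 − 2.7299 = +0.6360
Relative change = +0.6360 / 2.7299 × 100% = +23.3%
→ the slope increases when the point is added.

A high-leverage point only changes the slope if it is off the original line; here y = 58.55 is above the original trend, so the slope increases.
In practice: check such a point for data-entry or measurement error; examine leverage (hᵢ) and Cook's distance rather than deleting it automatically.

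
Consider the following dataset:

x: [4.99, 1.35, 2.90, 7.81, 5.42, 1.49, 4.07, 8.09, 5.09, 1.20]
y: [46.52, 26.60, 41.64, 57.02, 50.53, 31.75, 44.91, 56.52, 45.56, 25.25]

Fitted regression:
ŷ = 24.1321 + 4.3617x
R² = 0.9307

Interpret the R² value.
About 93.07% of the variability in y is accounted for by the regression on x (R² = 0.9307) — a strong linear fit.

The coefficient of determination R² is the fraction of the total variation in y that the fitted line accounts for.

Here R² = 0.9307:
- Explained: 93.07% of the variation in y
- Unexplained (residual): 100% − 93.07% = 6.93%
- Rule of thumb (below 0.3 weak; 0.3 to below 0.7 moderate; 0.7 and above strong) → strong

Note: R² says nothing about causation, and a high R² does not by itself mean the linear form is appropriate — check the residuals.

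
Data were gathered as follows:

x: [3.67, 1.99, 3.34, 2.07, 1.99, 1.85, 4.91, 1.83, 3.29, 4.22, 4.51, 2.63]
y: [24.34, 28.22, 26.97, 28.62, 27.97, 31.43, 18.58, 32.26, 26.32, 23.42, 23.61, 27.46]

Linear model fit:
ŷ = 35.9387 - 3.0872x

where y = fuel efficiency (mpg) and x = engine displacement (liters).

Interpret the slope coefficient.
An increase of one liter in engine displacement is associated with a 3.0872 mpg decrease in predicted fuel efficiency.

The slope β₁ = -3.0872 gives the rate at which the fitted fuel efficiency changes with engine displacement.

Interpretation:
- Engine displacement up by 1 liter → predicted fuel efficiency decreases by 3.0872 mpg
- The effect is assumed constant over the observed range of x (linearity)
- The sign (−) gives the direction; the magnitude 3.0872 gives the size of the effect per liter

(β₀ = 35.9387 is the fitted value at x = 0 and is not part of the slope interpretation.)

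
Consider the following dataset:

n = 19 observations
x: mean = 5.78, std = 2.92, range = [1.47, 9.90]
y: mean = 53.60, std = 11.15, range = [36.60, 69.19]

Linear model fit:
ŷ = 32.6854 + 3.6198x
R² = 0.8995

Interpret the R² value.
About 89.95% of the variability in y is accounted for by the regression on x (R² = 0.8995) — a strong linear fit.

R² (coefficient of determination) measures the proportion of variance in y explained by the regression model.

Here R² = 0.8995:
- Explained: 89.95% of the variation in y
- Unexplained (residual): 100% − 89.95% = 10.05%
- Rule of thumb (below 0.3 weak; 0.3 to below 0.7 moderate; 0.7 and above strong) → strong

Note: R² says nothing about causation, and a high R² does not by itself mean the linear form is appropriate — check the residuals.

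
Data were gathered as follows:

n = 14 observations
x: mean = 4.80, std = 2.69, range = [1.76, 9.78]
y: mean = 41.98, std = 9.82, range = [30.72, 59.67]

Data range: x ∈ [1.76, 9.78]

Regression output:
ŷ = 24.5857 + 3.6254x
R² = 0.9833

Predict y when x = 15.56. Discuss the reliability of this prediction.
ŷ = 80.9969, but this is extrapolation (above the data range [1.76, 9.78]) and may be unreliable.

Prediction calculation:
ŷ = 24.5857 + 3.6254 × 15.56
ŷ = 80.9969

Reliability:
- Data range: x ∈ [1.76, 9.78]
- Prediction point: x = 15.56 is 5.78 units above the observed range → this is EXTRAPOLATION, not interpolation

Why that matters here:
- R² describes fit only over the sampled x values; it says nothing about behaviour beyond them
- The standard error of prediction grows with (x − x̄)², and x = 15.56 is far from x̄ = 4.80
- The linear relationship may not hold outside the observed range

A defensible statement: 'if the linear trend continued to x = 15.56, y would be about 80.9969' — the premise is untested.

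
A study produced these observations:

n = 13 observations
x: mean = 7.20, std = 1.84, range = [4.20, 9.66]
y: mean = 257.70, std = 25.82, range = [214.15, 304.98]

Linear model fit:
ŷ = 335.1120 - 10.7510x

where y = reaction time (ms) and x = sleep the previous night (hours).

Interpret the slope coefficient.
An increase of one hour in sleep is associated with a 10.7510 ms decrease in predicted reaction time.

The slope β₁ = -10.7510 gives the rate at which the fitted reaction time changes with sleep.

Interpretation:
- Sleep up by 1 hour → predicted reaction time decreases by 10.7510 ms
- The effect is assumed constant over the observed range of x (linearity)
- The sign (−) gives the direction; the magnitude 10.7510 gives the size of the effect per hour

(β₀ = 335.1120 is the fitted value at x = 0 and is not part of the slope interpretation.)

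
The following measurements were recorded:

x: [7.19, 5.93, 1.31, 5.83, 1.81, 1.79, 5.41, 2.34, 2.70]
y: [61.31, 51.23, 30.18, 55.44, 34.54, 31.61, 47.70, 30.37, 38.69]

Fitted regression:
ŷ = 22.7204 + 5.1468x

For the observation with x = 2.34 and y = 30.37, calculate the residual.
Residual = -4.3939

The residual is the difference between the actual value and the predicted value:

Residual = y - ŷ

Step 1: Calculate predicted value
ŷ = 22.7204 + 5.1468 × 2.34
ŷ = 34.7639

Step 2: Calculate residual
Residual = 30.37 - 34.7639
Residual = -4.3939

Interpretation: the model overestimates the actual value by 4.3939 at this point (negative residual → observation lies below the fitted line).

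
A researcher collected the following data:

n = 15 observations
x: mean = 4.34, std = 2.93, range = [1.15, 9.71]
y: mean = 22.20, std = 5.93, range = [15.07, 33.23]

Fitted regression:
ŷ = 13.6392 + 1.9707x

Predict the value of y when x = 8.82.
ŷ = 31.0208

Plug x = 8.82 into the fitted line:

ŷ = 13.6392 + 1.9707 × 8.82
ŷ = 13.6392 + 17.3816
ŷ = 31.0208

This is a point prediction; actual observations scatter around it by roughly the residual standard deviation.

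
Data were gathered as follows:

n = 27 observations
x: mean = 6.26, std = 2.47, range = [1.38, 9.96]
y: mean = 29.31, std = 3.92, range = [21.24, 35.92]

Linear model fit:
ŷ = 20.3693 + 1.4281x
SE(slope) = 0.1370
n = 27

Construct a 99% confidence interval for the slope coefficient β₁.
The 99% CI for β₁ is (1.0462, 1.8100)

Confidence interval for the slope:

The 99% CI for β₁ is: β̂₁ ± t*(α/2, n-2) × SE(β̂₁)

Step 1: Find critical t-value
- Confidence level = 0.99
- Degrees of freedom = n - 2 = 27 - 2 = 25
- t*(α/2, 25) = 2.7874

Step 2: Calculate margin of error
Margin = 2.7874 × 0.1370 = 0.3819

Step 3: Construct interval
CI = 1.4281 ± 0.3819
CI = (1.0462, 1.8100)

Interpretation: We are 99% confident that the true slope β₁ lies between 1.0462 and 1.8100.
The interval does not include 0, suggesting a significant linear relationship.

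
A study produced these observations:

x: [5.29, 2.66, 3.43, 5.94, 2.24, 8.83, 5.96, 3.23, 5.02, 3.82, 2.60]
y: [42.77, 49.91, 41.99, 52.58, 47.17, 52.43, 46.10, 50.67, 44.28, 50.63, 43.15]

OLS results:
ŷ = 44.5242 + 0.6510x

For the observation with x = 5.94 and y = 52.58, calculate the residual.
Residual = 4.1889

The residual is the difference between the actual value and the predicted value:

Residual = y - ŷ

Step 1: Calculate predicted value
ŷ = 44.5242 + 0.6510 × 5.94
ŷ = 48.3911

Step 2: Calculate residual
Residual = 52.58 - 48.3911
Residual = 4.1889

Interpretation: the model underestimates the actual value by 4.1889 at this point (positive residual → observation lies above the fitted line).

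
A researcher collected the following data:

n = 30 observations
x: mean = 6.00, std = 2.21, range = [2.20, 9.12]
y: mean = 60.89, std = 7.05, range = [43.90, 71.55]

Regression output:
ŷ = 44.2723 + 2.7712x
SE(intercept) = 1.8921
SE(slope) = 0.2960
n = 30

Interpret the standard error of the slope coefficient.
SE(slope) = 0.2960 measures the uncertainty in the estimated slope. The coefficient is estimated precisely (SE/|β̂₁| = 10.7%).

SE(β̂₁) = s / √Sxx, where s is the residual standard deviation and Sxx = Σ(x − x̄)². It is the yardstick for how far β̂₁ = 2.7712 could plausibly be from the true slope.

Relative precision:
- SE / |β̂₁| = 0.2960 / 2.7712 = 10.7%
- Rule of thumb (under 20%: precise; 20% to under 50%: moderately precise; 50% or more: imprecise) → precise

Link to interval estimation: a confidence interval for β₁ is β̂₁ ± t* × 0.2960, so SE sets the half-width per unit of t*.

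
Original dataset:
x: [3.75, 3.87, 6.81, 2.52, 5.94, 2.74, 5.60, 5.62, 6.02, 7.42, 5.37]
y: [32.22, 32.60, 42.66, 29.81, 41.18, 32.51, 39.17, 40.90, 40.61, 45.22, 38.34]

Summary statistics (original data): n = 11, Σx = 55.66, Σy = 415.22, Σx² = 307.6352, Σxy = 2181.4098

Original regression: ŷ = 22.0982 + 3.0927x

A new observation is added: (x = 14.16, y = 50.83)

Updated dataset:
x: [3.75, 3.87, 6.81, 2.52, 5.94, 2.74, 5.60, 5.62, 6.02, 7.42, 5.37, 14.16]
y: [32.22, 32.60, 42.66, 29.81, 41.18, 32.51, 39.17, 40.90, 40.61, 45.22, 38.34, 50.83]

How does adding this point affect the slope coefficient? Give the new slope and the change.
New slope β₁ = 1.8599 versus 3.0927 before: a change of -1.2328 (-39.9%).

The new point has HIGH LEVERAGE: x = 14.16 is far from the original mean x̄ = 55.66/11 ≈ 5.06 (original range [2.52, 7.42]).

Step 1: Update the sums with the new point (n goes from 11 to 12)
Σx  = 55.66 + 14.16 = 69.82
Σy  = 415.22 + 50.83 = 466.05
Σx² = 307.6352 + 14.16² = 307.6352 + 200.5056 = 508.1408
Σxy = 2181.4098 + 14.16×50.83 = 2181.4098 + 719.7528 = 2901.1626

Step 2: Recompute the slope with b₁ = (nΣxy − ΣxΣy) / (nΣx² − (Σx)²)
Numerator   = 12×2901.1626 − 69.82×466.05 = 34813.9512 − 32539.6110 = 2274.3402
Denominator = 12×508.1408 − 69.82² = 6097.6896 − 4874.8324 = 1222.8572
b₁(new) = 2274.3402 / 1222.8572 = 1.8599

(Same formula on the original sums: (11×2181.4098 − 55.66×415.22) / (11×307.6352 − 55.66²) = 884.3626 / 285.9516 = 3.0927, matching the given fit.)

Step 3: Change in slope
Δβ₁ = 1.8599 − 3.0927 = -1.2328
Relative change = -1.2328 / 3.0927 × 100% = -39.9%
→ the slope decreases when the point is added.

A high-leverage point only changes the slope if it is off the original line; here y = 50.83 is below the original trend, so the slope decreases.
In practice: check such a point for data-entry or measurement error; examine leverage (hᵢ) and Cook's distance rather than deleting it automatically.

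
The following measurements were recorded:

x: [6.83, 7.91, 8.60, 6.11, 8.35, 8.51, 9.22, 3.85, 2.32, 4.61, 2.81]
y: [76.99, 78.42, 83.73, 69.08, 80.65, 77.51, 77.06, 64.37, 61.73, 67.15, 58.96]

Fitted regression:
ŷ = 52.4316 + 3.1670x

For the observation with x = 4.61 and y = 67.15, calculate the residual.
Residual = 0.1185

The residual is the difference between the actual value and the predicted value:

Residual = y - ŷ

Step 1: Calculate predicted value
ŷ = 52.4316 + 3.1670 × 4.61
ŷ = 67.0315

Step 2: Calculate residual
Residual = 67.15 - 67.0315
Residual = 0.1185

Interpretation: the model underestimates the actual value by 0.1185 at this point (positive residual → observation lies above the fitted line).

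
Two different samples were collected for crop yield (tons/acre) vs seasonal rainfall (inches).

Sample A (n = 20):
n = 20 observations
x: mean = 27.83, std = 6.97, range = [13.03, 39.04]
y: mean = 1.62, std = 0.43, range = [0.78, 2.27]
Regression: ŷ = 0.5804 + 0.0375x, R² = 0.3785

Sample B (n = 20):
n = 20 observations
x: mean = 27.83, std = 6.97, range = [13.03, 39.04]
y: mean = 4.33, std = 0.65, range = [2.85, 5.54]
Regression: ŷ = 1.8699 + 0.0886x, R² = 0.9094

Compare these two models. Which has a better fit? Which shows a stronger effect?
Model B has the better fit (R² = 0.9094 vs 0.3785). Model B shows the stronger effect (|β₁| = 0.0886 vs 0.0375).

Model Comparison:

Fit — compare R²:
- Model A: R² = 0.3785 → 37.85% of variance in crop yield explained
- Model B: R² = 0.9094 → 90.94% of variance in crop yield explained
- 0.9094 > 0.3785 → Model B has the better fit

Which has the larger per-inch effect? (|β₁|)
- Model A: β₁ = 0.0375 → predicted crop yield rises 0.0375 tons/acre per additional inch of rainfall
- Model B: β₁ = 0.0886 → predicted crop yield rises 0.0886 tons/acre per additional inch of rainfall
- |0.0375| < |0.0886| → Model B shows the stronger marginal effect

Note: R² measures how tightly points cluster around the line; β₁ measures how steep the line is — they answer different questions.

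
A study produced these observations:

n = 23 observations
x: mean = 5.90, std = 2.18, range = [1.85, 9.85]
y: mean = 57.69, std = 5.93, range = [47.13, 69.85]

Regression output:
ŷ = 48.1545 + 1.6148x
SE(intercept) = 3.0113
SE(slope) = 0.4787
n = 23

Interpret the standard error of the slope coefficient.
The slope 1.6148 is pinned down to within about ±0.4787 (one SE) by these data — relative uncertainty 29.6%, i.e. moderately precise.

What SE measures:
- The standard error quantifies the sampling variability of the coefficient estimate
- It is the estimated standard deviation of β̂₁ across hypothetical repeated samples of the same size
- Smaller SE → more precise estimate

Relative precision:
- SE / |β̂₁| = 0.4787 / 1.6148 = 29.6%
- Rule of thumb (under 20%: precise; 20% to under 50%: moderately precise; 50% or more: imprecise) → moderately precise

Rough 95% range (±2 SE): 1.6148 ± 0.9574 → (0.6574, 2.5722).

What drives SE(β̂₁): wider spread of x values → smaller SE; more residual scatter → larger SE; larger n (here n = 23) → smaller SE.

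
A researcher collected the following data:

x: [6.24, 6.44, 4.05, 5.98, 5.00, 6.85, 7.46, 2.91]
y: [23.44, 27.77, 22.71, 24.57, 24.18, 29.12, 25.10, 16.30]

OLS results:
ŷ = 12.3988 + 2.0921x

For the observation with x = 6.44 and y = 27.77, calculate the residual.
Residual = 1.8981

The residual is the difference between the actual value and the predicted value:

Residual = y - ŷ

Step 1: Calculate predicted value
ŷ = 12.3988 + 2.0921 × 6.44
ŷ = 25.8719

Step 2: Calculate residual
Residual = 27.77 - 25.8719
Residual = 1.8981

Sign check: y > ŷ, so the point is above the line and the fit underestimates here.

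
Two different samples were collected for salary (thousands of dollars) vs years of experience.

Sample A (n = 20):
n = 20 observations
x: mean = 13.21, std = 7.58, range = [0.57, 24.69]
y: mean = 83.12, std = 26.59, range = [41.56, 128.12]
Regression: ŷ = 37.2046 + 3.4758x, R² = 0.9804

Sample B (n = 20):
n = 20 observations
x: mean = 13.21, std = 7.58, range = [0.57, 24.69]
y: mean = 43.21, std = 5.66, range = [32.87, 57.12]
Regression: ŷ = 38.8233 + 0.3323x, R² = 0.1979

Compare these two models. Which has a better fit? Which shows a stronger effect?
Model A has the better fit (R² = 0.9804 vs 0.1979). Model A shows the stronger effect (|β₁| = 3.4758 vs 0.3323).

Model Comparison:

Goodness of fit (R²):
- Model A: R² = 0.9804 → 98.04% of variance in salary explained
- Model B: R² = 0.1979 → 19.79% of variance in salary explained
- 0.9804 > 0.1979 → Model A has the better fit

Strength of effect — compare |β₁|:
- Model A: β₁ = 3.4758 → predicted salary rises 3.4758 thousand dollars per additional year of experience
- Model B: β₁ = 0.3323 → predicted salary rises 0.3323 thousand dollars per additional year of experience
- |3.4758| > |0.3323| → Model A shows the stronger marginal effect

Note: A better fit (higher R²) doesn't necessarily mean a more important relationship.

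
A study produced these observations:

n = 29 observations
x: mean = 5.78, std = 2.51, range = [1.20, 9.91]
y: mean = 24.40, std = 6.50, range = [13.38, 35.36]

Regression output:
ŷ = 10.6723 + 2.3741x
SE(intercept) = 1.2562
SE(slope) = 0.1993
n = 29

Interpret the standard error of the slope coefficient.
SE(slope) = 0.1993 measures the uncertainty in the estimated slope. The coefficient is estimated precisely (SE/|β̂₁| = 8.4%).

SE(β̂₁) = 0.1993 says: if we drew many samples of n = 29 from the same population and refit each time, the fitted slopes would scatter with a standard deviation of roughly 0.1993 around the true β₁.

Relative precision:
- SE / |β̂₁| = 0.1993 / 2.3741 = 8.4%
- Rule of thumb (under 20%: precise; 20% to under 50%: moderately precise; 50% or more: imprecise) → precise

Link to the t-test: t = β̂₁ / SE(β̂₁) = 2.3741 / 0.1993 = 11.9122, the statistic for H₀: β₁ = 0.

What drives SE(β̂₁): larger n (here n = 29) → smaller SE; more residual scatter → larger SE; wider spread of x values → smaller SE.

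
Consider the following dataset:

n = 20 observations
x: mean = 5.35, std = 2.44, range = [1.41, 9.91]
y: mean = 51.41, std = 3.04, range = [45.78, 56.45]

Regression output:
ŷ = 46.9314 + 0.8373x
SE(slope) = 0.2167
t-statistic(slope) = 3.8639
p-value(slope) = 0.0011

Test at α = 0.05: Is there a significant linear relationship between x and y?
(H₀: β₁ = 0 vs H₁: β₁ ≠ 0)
Reject H₀: p-value = 0.0011 < α = 0.05. The linear relationship is significant at the 5% level.

Hypothesis test for the slope coefficient:

H₀: β₁ = 0 (no linear relationship)
H₁: β₁ ≠ 0 (linear relationship exists)

Test statistic: t = β̂₁ / SE(β̂₁) = 0.8373 / 0.2167 = 3.8639

With df = 18, the two-sided p-value for |t| = 3.8639 is 0.0011.

Decision rule: reject H₀ if p-value < α.
p-value = 0.0011 < α = 0.05 → reject H₀.

At α = 0.05 the data do provide convincing evidence of a nonzero slope.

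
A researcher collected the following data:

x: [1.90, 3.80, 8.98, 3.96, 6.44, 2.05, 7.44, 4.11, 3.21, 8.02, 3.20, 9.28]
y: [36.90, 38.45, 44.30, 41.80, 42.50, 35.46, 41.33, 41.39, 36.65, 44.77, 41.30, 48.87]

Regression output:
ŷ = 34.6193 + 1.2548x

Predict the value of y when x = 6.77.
ŷ = 43.1143

x = 6.77 lies inside the observed range [1.90, 9.28], so the fitted equation applies directly:

ŷ = 34.6193 + 1.2548 × 6.77
ŷ = 34.6193 + 8.4950
ŷ = 43.1143

This is the fitted mean response at that x — an individual observation would come with a wider prediction interval.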